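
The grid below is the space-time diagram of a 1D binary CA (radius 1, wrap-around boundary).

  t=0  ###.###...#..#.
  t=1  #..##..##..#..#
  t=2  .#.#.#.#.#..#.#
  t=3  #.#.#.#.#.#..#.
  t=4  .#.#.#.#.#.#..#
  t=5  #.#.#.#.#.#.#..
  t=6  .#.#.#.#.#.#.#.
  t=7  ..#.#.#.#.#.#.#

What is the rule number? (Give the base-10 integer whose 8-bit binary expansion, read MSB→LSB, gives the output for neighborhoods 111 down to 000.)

  ###|.  b7=0 t=0,i=1
  ##.|.  b6=0 t=0,i=2
  #.#|#  b5=1 t=0,i=3
  #..|#  b4=1 t=0,i=7
  .##|#  b3=1 t=0,i=0
  .#.|.  b2=0 t=0,i=10
  ..#|.  b1=0 t=0,i=9
  ...|#  b0=1 t=0,i=8
  bits 00111001 = 57

57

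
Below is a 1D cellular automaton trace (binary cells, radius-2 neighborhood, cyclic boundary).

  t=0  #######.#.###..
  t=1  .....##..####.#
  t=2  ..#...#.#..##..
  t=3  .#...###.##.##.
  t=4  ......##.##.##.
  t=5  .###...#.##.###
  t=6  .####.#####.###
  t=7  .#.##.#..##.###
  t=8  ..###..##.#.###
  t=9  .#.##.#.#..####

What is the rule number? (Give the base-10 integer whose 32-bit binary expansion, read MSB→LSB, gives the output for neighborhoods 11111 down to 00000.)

  ##### -> .   bit 31 = 0  t=0,i=2
  ####. -> #   bit 30 = 1  t=0,i=5
  ###.# -> #   bit 29 = 1  t=0,i=6
  ###.. -> #   bit 28 = 1  t=0,i=12
  ##.## -> .   bit 27 = 0  t=3,i=8
  ##.#. -> .   bit 26 = 0  t=0,i=7
  ##..# -> .   bit 25 = 0  t=0,i=13
  ##... -> #   bit 24 = 1  t=2,i=13
  #.### -> #   bit 23 = 1  t=0,i=10
  #.##. -> #   bit 22 = 1  t=3,i=9
  #.#.# -> .   bit 21 = 0  t=0,i=8
  #.#.. -> .   bit 20 = 0  t=1,i=14
  #..## -> #   bit 19 = 1  t=0,i=14
  #..#. -> .   bit 18 = 0  t=3,i=0
  #...# -> .   bit 17 = 0  t=2,i=4
  #.... -> .   bit 16 = 0  t=1,i=1
  .#### -> .   bit 15 = 0  t=0,i=1
  .###. -> #   bit 14 = 1  t=0,i=11
  .##.# -> #   bit 13 = 1  t=3,i=10
  .##.. -> #   bit 12 = 1  t=1,i=6
  .#.## -> #   bit 11 = 1  t=0,i=9
  .#.#. -> #   bit 10 = 1  t=2,i=7
  .#..# -> #   bit 9 = 1  t=2,i=9
  .#... -> .   bit 8 = 0  t=1,i=0
  ..### -> .   bit 7 = 0  t=0,i=0
  ..##. -> .   bit 6 = 0  t=1,i=5
  ..#.# -> #   bit 5 = 1  t=2,i=6
  ..#.. -> .   bit 4 = 0  t=2,i=2
  ...## -> .   bit 3 = 0  t=1,i=4
  ...#. -> #   bit 2 = 1  t=2,i=1
  ....# -> .   bit 1 = 0  t=1,i=3
  ..... -> #   bit 0 = 1  t=1,i=2
  bits 01110001110010000111111000100101 = 1908964901

1908964901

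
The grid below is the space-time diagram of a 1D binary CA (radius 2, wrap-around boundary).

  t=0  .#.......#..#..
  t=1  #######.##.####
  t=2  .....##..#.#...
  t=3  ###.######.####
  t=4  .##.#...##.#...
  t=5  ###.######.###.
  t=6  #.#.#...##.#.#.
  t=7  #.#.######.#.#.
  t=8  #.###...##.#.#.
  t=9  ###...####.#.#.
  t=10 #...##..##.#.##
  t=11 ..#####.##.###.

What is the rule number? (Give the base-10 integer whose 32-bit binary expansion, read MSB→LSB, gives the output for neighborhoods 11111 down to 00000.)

  [31] ##### => .  t=1,i=0
  [30] ####. => #  t=1,i=5
  [29] ###.# => #  t=1,i=6
  [28] ###.. => .  t=8,i=4
  [27] ##.## => .  t=1,i=7
  [26] ##.#. => .  t=4,i=3
  [25] ##..# => #  t=2,i=7
  [24] ##... => .  t=8,i=5
  [23] #.### => #  t=1,i=11
  [22] #.##. => .  t=1,i=8
  [21] #.#.# => #  t=6,i=0
  [20] #.#.. => #  t=2,i=11
  [19] #..## => .  t=10,i=7
  [18] #..#. => #  t=0,i=11
  [17] #...# => #  t=0,i=14
  [16] #.... => #  t=0,i=3
  [15] .#### => .  t=1,i=12
  [14] .###. => .  t=5,i=1
  [13] .##.# => #  t=1,i=9
  [12] .##.. => #  t=2,i=6
  [11] .#.## => #  t=7,i=3
  [10] .#.#. => .  t=2,i=10
  [9] .#..# => .  t=0,i=10
  [8] .#... => #  t=0,i=2
  [7] ..### => .  t=9,i=6
  [6] ..##. => #  t=2,i=5
  [5] ..#.# => #  t=2,i=9
  [4] ..#.. => #  t=0,i=1
  [3] ...## => #  t=2,i=4
  [2] ...#. => #  t=0,i=0
  [1] ....# => .  t=0,i=7
  [0] ..... => #  t=0,i=4
  bits 01100010101101110011100101111101 = 1656174973

1656174973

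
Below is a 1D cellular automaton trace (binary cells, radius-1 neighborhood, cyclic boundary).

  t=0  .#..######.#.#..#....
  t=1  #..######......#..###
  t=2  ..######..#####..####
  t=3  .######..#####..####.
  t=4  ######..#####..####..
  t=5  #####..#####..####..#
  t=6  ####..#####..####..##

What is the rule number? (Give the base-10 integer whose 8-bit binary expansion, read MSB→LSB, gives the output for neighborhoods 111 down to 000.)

139

  ### -> #   bit 7 = 1  t=0,i=5
  ##. -> .   bit 6 = 0  t=0,i=9
  #.# -> .   bit 5 = 0  t=0,i=10
  #.. -> .   bit 4 = 0  t=0,i=2
  .## -> #   bit 3 = 1  t=0,i=4
  .#. -> .   bit 2 = 0  t=0,i=1
  ..# -> #   bit 1 = 1  t=0,i=0
  ... -> #   bit 0 = 1  t=0,i=18
  bits 10001011 = 139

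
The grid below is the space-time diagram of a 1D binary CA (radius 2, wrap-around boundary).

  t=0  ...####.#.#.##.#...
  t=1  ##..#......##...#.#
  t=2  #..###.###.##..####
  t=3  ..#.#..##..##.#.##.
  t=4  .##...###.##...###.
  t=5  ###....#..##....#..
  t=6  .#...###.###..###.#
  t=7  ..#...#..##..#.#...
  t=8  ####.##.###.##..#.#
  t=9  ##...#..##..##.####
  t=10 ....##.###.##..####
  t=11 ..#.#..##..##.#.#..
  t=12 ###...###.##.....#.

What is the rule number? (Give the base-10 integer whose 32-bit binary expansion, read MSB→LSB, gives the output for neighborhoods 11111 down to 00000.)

2160908663

  #####|#  b31=1 t=2,i=17
  ####.|.  b30=0 t=0,i=5
  ###.#|.  b29=0 t=0,i=6
  ###..|.  b28=0 t=1,i=1
  ##.##|.  b27=0 t=2,i=6
  ##.#.|.  b26=0 t=0,i=7
  ##..#|.  b25=0 t=1,i=2
  ##...|.  b24=0 t=1,i=13
  #.###|#  b23=1 t=1,i=18
  #.##.|#  b22=1 t=0,i=12
  #.#.#|.  b21=0 t=0,i=8
  #.#..|.  b20=0 t=0,i=15
  #..##|#  b19=1 t=2,i=2
  #..#.|#  b18=1 t=1,i=3
  #...#|.  b17=0 t=1,i=14
  #....|.  b16=0 t=0,i=17
  .####|#  b15=1 t=0,i=4
  .###.|#  b14=1 t=1,i=0
  .##.#|.  b13=0 t=0,i=13
  .##..|#  b12=1 t=1,i=12
  .#.##|#  b11=1 t=0,i=11
  .#.#.|.  b10=0 t=0,i=9
  .#..#|.  b9=0 t=3,i=5
  .#...|#  b8=1 t=0,i=16
  ..###|.  b7=0 t=0,i=3
  ..##.|#  b6=1 t=1,i=11
  ..#.#|#  b5=1 t=1,i=16
  ..#..|#  b4=1 t=1,i=4
  ...##|.  b3=0 t=0,i=2
  ...#.|#  b2=1 t=1,i=15
  ....#|#  b1=1 t=0,i=1
  .....|#  b0=1 t=0,i=0
  bits 10000000110011001101100101110111 = 2160908663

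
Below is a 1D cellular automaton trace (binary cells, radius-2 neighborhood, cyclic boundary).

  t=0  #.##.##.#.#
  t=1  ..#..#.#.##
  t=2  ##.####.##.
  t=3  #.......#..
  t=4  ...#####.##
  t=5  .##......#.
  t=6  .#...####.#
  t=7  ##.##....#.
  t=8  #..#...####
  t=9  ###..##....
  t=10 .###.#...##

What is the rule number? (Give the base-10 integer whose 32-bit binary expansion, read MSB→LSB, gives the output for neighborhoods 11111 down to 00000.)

  nb #####: next=.  (t=4,i=5, bit31=0)
  nb ####.: next=.  (t=2,i=5, bit30=0)
  nb ###.#: next=.  (t=2,i=6, bit29=0)
  nb ###..: next=#  (t=8,i=0, bit28=1)
  nb ##.##: next=.  (t=0,i=1, bit27=0)
  nb ##.#.: next=#  (t=0,i=7, bit26=1)
  nb ##..#: next=#  (t=1,i=0, bit25=1)
  nb ##...: next=.  (t=4,i=0, bit24=0)
  nb #.###: next=.  (t=2,i=3, bit23=0)
  nb #.##.: next=#  (t=0,i=2, bit22=1)
  nb #.#.#: next=.  (t=0,i=8, bit21=0)
  nb #.#..: next=#  (t=6,i=1, bit20=1)
  nb #..##: next=.  (t=5,i=0, bit19=0)
  nb #..#.: next=#  (t=1,i=1, bit18=1)
  nb #...#: next=#  (t=4,i=1, bit17=1)
  nb #....: next=.  (t=3,i=2, bit16=0)
  nb .####: next=.  (t=2,i=4, bit15=0)
  nb .###.: next=#  (t=9,i=1, bit14=1)
  nb .##.#: next=.  (t=0,i=0, bit13=0)
  nb .##..: next=.  (t=1,i=10, bit12=0)
  nb .#.##: next=#  (t=0,i=9, bit11=1)
  nb .#.#.: next=#  (t=1,i=6, bit10=1)
  nb .#..#: next=#  (t=1,i=3, bit9=1)
  nb .#...: next=.  (t=3,i=1, bit8=0)
  nb ..###: next=.  (t=4,i=3, bit7=0)
  nb ..##.: next=#  (t=5,i=1, bit6=1)
  nb ..#.#: next=#  (t=1,i=5, bit5=1)
  nb ..#..: next=.  (t=1,i=2, bit4=0)
  nb ...##: next=#  (t=4,i=2, bit3=1)
  nb ...#.: next=#  (t=3,i=7, bit2=1)
  nb ....#: next=#  (t=3,i=6, bit1=1)
  nb .....: next=#  (t=3,i=3, bit0=1)
  bits 00010110010101100100111001101111 = 374754927

374754927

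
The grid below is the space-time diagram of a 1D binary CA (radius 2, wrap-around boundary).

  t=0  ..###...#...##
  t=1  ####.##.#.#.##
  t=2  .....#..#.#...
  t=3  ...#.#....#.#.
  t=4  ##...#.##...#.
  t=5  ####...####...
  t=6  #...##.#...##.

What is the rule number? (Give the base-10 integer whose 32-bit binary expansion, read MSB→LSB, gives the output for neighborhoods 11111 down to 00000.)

58413266

  nb #####: next=.  (t=1,i=0, bit31=0)
  nb ####.: next=.  (t=1,i=2, bit30=0)
  nb ###.#: next=.  (t=1,i=3, bit29=0)
  nb ###..: next=.  (t=0,i=4, bit28=0)
  nb ##.##: next=.  (t=1,i=4, bit27=0)
  nb ##.#.: next=.  (t=1,i=7, bit26=0)
  nb ##..#: next=#  (t=0,i=0, bit25=1)
  nb ##...: next=#  (t=0,i=5, bit24=1)
  nb #.###: next=.  (t=1,i=12, bit23=0)
  nb #.##.: next=#  (t=1,i=5, bit22=1)
  nb #.#.#: next=#  (t=1,i=8, bit21=1)
  nb #.#..: next=#  (t=2,i=10, bit20=1)
  nb #..##: next=#  (t=0,i=1, bit19=1)
  nb #..#.: next=.  (t=2,i=7, bit18=0)
  nb #...#: next=#  (t=0,i=6, bit17=1)
  nb #....: next=#  (t=2,i=12, bit16=1)
  nb .####: next=.  (t=1,i=13, bit15=0)
  nb .###.: next=#  (t=0,i=3, bit14=1)
  nb .##.#: next=.  (t=1,i=6, bit13=0)
  nb .##..: next=#  (t=0,i=13, bit12=1)
  nb .#.##: next=.  (t=1,i=11, bit11=0)
  nb .#.#.: next=.  (t=1,i=9, bit10=0)
  nb .#..#: next=.  (t=2,i=6, bit9=0)
  nb .#...: next=.  (t=0,i=9, bit8=0)
  nb ..###: next=#  (t=0,i=2, bit7=1)
  nb ..##.: next=#  (t=0,i=12, bit6=1)
  nb ..#.#: next=.  (t=2,i=8, bit5=0)
  nb ..#..: next=#  (t=0,i=8, bit4=1)
  nb ...##: next=.  (t=0,i=11, bit3=0)
  nb ...#.: next=.  (t=0,i=7, bit2=0)
  nb ....#: next=#  (t=2,i=3, bit1=1)
  nb .....: next=.  (t=2,i=0, bit0=0)
  bits 00000011011110110101000011010010 = 58413266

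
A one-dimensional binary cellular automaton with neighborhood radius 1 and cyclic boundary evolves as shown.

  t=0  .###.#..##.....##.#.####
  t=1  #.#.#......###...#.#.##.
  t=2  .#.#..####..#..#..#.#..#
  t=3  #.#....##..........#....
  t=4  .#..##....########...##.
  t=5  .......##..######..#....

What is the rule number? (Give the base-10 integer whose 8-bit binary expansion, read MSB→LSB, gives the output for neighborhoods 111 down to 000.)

161

  ### -> #   bit 7 = 1  t=0,i=2
  ##. -> .   bit 6 = 0  t=0,i=3
  #.# -> #   bit 5 = 1  t=0,i=0
  #.. -> .   bit 4 = 0  t=0,i=6
  .## -> .   bit 3 = 0  t=0,i=1
  .#. -> .   bit 2 = 0  t=0,i=5
  ..# -> .   bit 1 = 0  t=0,i=7
  ... -> #   bit 0 = 1  t=0,i=11
  bits 10100001 = 161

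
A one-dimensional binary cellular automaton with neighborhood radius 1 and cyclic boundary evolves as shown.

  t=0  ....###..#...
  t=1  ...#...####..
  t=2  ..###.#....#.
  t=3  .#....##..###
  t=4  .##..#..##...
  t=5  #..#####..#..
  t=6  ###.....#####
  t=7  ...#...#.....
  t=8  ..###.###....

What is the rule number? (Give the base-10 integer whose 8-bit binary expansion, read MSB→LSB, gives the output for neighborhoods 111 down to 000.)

22

  ### -> .   bit 7 = 0  t=0,i=5
  ##. -> .   bit 6 = 0  t=0,i=6
  #.# -> .   bit 5 = 0  t=2,i=5
  #.. -> #   bit 4 = 1  t=0,i=7
  .## -> .   bit 3 = 0  t=0,i=4
  .#. -> #   bit 2 = 1  t=0,i=9
  ..# -> #   bit 1 = 1  t=0,i=3
  ... -> .   bit 0 = 0  t=0,i=0
  bits 00010110 = 22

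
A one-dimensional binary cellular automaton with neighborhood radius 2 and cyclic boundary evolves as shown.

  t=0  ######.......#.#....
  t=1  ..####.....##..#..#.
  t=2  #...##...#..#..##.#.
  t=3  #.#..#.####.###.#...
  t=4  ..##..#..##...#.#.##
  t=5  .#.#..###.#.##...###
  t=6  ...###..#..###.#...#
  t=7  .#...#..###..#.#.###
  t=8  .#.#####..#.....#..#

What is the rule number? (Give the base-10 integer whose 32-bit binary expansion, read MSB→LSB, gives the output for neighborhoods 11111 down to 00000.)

4032444950

  #####|#  b31=1 t=0,i=2
  ####.|#  b30=1 t=0,i=4
  ###.#|#  b29=1 t=3,i=10
  ###..|#  b28=1 t=0,i=5
  ##.##|.  b27=0 t=3,i=11
  ##.#.|.  b26=0 t=2,i=17
  ##..#|.  b25=0 t=1,i=13
  ##...|.  b24=0 t=0,i=6
  #.###|.  b23=0 t=3,i=7
  #.##.|#  b22=1 t=4,i=18
  #.#.#|.  b21=0 t=2,i=18
  #.#..|#  b20=1 t=0,i=15
  #..##|#  b19=1 t=2,i=14
  #..#.|.  b18=0 t=1,i=14
  #...#|#  b17=1 t=1,i=0
  #....|.  b16=0 t=0,i=7
  .####|.  b15=0 t=0,i=1
  .###.|.  b14=0 t=3,i=13
  .##.#|#  b13=1 t=2,i=16
  .##..|#  b12=1 t=1,i=12
  .#.##|#  b11=1 t=3,i=6
  .#.#.|.  b10=0 t=0,i=14
  .#..#|#  b9=1 t=1,i=16
  .#...|.  b8=0 t=0,i=16
  ..###|.  b7=0 t=0,i=0
  ..##.|.  b6=0 t=1,i=11
  ..#.#|.  b5=0 t=0,i=13
  ..#..|#  b4=1 t=1,i=15
  ...##|.  b3=0 t=0,i=19
  ...#.|#  b2=1 t=0,i=12
  ....#|#  b1=1 t=0,i=11
  .....|.  b0=0 t=0,i=8
  bits 11110000010110100011101000010110 = 4032444950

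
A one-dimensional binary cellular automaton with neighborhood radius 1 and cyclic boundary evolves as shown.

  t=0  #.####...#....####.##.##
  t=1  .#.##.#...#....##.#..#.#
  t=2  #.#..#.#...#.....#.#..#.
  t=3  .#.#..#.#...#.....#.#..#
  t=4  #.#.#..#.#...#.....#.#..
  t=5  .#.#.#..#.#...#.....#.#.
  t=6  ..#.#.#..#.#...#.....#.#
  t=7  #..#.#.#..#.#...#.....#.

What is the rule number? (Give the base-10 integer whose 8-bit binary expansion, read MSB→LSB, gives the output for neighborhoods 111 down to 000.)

  [7] ### => #  t=0,i=3
  [6] ##. => .  t=0,i=0
  [5] #.# => #  t=0,i=1
  [4] #.. => #  t=0,i=6
  [3] .## => .  t=0,i=2
  [2] .#. => .  t=0,i=9
  [1] ..# => .  t=0,i=8
  [0] ... => .  t=0,i=7
  bits 10110000 = 176

176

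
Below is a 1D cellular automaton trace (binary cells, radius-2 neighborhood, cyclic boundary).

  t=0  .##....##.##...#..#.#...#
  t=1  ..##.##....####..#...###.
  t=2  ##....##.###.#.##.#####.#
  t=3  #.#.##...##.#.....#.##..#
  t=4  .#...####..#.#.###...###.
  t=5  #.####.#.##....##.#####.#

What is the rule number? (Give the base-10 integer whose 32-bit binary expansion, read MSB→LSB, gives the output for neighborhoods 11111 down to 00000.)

  ##### -> #   bit 31 = 1  t=2,i=20
  ####. -> #   bit 30 = 1  t=1,i=13
  ###.# -> .   bit 29 = 0  t=2,i=11
  ###.. -> .   bit 28 = 0  t=1,i=14
  ##.## -> .   bit 27 = 0  t=0,i=9
  ##.#. -> #   bit 26 = 1  t=2,i=12
  ##..# -> #   bit 25 = 1  t=1,i=15
  ##... -> #   bit 24 = 1  t=0,i=3
  #.### -> #   bit 23 = 1  t=2,i=9
  #.##. -> .   bit 22 = 0  t=0,i=1
  #.#.# -> .   bit 21 = 0  t=2,i=13
  #.#.. -> .   bit 20 = 0  t=0,i=20
  #..## -> #   bit 19 = 1  t=3,i=23
  #..#. -> #   bit 18 = 1  t=0,i=17
  #...# -> #   bit 17 = 1  t=0,i=13
  #.... -> .   bit 16 = 0  t=0,i=4
  .#### -> .   bit 15 = 0  t=1,i=12
  .###. -> #   bit 14 = 1  t=1,i=22
  .##.# -> .   bit 13 = 0  t=0,i=8
  .##.. -> #   bit 12 = 1  t=0,i=2
  .#.## -> .   bit 11 = 0  t=0,i=0
  .#.#. -> .   bit 10 = 0  t=0,i=19
  .#..# -> .   bit 9 = 0  t=0,i=16
  .#... -> #   bit 8 = 1  t=0,i=21
  ..### -> #   bit 7 = 1  t=1,i=11
  ..##. -> .   bit 6 = 0  t=0,i=7
  ..#.# -> .   bit 5 = 0  t=0,i=18
  ..#.. -> .   bit 4 = 0  t=0,i=15
  ...## -> #   bit 3 = 1  t=0,i=6
  ...#. -> #   bit 2 = 1  t=0,i=14
  ....# -> #   bit 1 = 1  t=0,i=5
  ..... -> #   bit 0 = 1  t=3,i=15
  bits 11000111100011100101000110001111 = 3347992975

3347992975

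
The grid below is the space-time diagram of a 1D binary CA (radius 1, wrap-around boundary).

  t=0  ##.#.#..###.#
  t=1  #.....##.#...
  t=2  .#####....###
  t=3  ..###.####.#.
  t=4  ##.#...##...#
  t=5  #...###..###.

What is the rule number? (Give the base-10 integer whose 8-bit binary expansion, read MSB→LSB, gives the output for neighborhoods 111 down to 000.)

  ### -> #   bit 7 = 1  t=0,i=0
  ##. -> .   bit 6 = 0  t=0,i=1
  #.# -> .   bit 5 = 0  t=0,i=2
  #.. -> #   bit 4 = 1  t=0,i=6
  .## -> .   bit 3 = 0  t=0,i=8
  .#. -> .   bit 2 = 0  t=0,i=3
  ..# -> #   bit 1 = 1  t=0,i=7
  ... -> #   bit 0 = 1  t=1,i=2
  bits 10010011 = 147

147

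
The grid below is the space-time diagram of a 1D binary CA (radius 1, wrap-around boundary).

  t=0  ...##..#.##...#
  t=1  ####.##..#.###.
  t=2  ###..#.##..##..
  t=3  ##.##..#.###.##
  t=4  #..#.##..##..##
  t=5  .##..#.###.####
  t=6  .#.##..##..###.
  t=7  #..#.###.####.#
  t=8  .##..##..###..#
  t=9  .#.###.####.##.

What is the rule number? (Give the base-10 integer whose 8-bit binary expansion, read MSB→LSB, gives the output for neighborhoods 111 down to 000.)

155

  [7] ### => #  t=1,i=1
  [6] ##. => .  t=0,i=4
  [5] #.# => .  t=0,i=8
  [4] #.. => #  t=0,i=0
  [3] .## => #  t=0,i=3
  [2] .#. => .  t=0,i=7
  [1] ..# => #  t=0,i=2
  [0] ... => #  t=0,i=1
  bits 10011011 = 155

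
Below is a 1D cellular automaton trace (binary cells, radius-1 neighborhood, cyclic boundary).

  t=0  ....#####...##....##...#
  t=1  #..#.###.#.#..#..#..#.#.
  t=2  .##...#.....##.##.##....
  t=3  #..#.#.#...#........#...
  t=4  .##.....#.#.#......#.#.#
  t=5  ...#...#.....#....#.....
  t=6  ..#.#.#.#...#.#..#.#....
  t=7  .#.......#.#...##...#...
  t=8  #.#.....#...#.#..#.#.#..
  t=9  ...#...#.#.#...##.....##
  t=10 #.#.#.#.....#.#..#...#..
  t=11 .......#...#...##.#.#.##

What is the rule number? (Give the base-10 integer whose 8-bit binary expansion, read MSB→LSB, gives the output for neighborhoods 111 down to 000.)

146

  ### -> #   bit 7 = 1  t=0,i=5
  ##. -> .   bit 6 = 0  t=0,i=8
  #.# -> .   bit 5 = 0  t=1,i=4
  #.. -> #   bit 4 = 1  t=0,i=0
  .## -> .   bit 3 = 0  t=0,i=4
  .#. -> .   bit 2 = 0  t=0,i=23
  ..# -> #   bit 1 = 1  t=0,i=3
  ... -> .   bit 0 = 0  t=0,i=1
  bits 10010010 = 146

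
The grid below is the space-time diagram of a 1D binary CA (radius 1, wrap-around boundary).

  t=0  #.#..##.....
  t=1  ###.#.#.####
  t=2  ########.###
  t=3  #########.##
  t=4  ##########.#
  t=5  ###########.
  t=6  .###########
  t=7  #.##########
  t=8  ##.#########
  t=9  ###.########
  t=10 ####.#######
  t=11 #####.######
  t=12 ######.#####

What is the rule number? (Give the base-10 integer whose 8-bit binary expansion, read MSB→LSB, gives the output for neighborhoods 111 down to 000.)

  ###|#  b7=1 t=1,i=0
  ##.|#  b6=1 t=0,i=6
  #.#|#  b5=1 t=0,i=1
  #..|.  b4=0 t=0,i=3
  .##|.  b3=0 t=0,i=5
  .#.|#  b2=1 t=0,i=0
  ..#|#  b1=1 t=0,i=4
  ...|#  b0=1 t=0,i=8
  bits 11100111 = 231

231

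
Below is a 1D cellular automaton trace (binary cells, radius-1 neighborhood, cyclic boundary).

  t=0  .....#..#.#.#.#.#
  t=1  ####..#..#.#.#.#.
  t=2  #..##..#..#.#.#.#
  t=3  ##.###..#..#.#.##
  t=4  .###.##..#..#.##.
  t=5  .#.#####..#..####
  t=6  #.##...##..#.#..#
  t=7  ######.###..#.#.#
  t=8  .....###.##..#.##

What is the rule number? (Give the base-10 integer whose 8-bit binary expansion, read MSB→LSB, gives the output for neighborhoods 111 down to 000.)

121

  ###|.  b7=0 t=1,i=1
  ##.|#  b6=1 t=1,i=3
  #.#|#  b5=1 t=0,i=9
  #..|#  b4=1 t=0,i=0
  .##|#  b3=1 t=1,i=0
  .#.|.  b2=0 t=0,i=5
  ..#|.  b1=0 t=0,i=4
  ...|#  b0=1 t=0,i=1
  bits 01111001 = 121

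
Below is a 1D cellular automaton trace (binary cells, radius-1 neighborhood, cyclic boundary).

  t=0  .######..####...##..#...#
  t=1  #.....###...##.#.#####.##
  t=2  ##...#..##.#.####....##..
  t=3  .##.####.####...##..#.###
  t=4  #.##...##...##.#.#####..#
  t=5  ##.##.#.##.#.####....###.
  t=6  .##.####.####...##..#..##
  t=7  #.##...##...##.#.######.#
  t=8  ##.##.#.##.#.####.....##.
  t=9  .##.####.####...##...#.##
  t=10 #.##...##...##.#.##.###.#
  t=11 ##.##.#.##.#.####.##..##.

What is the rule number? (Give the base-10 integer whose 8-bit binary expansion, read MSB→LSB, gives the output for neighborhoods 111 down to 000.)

118

  [7] ### => .  t=0,i=2
  [6] ##. => #  t=0,i=6
  [5] #.# => #  t=0,i=0
  [4] #.. => #  t=0,i=7
  [3] .## => .  t=0,i=1
  [2] .#. => #  t=0,i=20
  [1] ..# => #  t=0,i=8
  [0] ... => .  t=0,i=14
  bits 01110110 = 118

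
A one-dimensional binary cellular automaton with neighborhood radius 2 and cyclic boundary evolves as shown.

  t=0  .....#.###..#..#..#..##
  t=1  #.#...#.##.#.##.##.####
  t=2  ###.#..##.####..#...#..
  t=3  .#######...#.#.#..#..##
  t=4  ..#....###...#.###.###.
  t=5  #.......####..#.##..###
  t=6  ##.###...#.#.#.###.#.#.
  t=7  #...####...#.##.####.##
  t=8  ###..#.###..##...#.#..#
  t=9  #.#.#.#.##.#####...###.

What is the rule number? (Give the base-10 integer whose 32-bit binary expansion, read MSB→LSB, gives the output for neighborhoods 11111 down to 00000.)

897505857

  #####|.  b31=0 t=1,i=21
  ####.|.  b30=0 t=1,i=22
  ###.#|#  b29=1 t=1,i=0
  ###..|#  b28=1 t=0,i=9
  ##.##|.  b27=0 t=1,i=15
  ##.#.|#  b26=1 t=1,i=1
  ##..#|.  b25=0 t=0,i=10
  ##...|#  b24=1 t=0,i=0
  #.###|.  b23=0 t=0,i=7
  #.##.|#  b22=1 t=1,i=8
  #.#.#|#  b21=1 t=1,i=11
  #.#..|#  b20=1 t=1,i=2
  #..##|#  b19=1 t=0,i=20
  #..#.|#  b18=1 t=0,i=11
  #...#|#  b17=1 t=1,i=4
  #....|.  b16=0 t=0,i=1
  .####|#  b15=1 t=1,i=20
  .###.|#  b14=1 t=0,i=8
  .##.#|.  b13=0 t=1,i=9
  .##..|#  b12=1 t=0,i=22
  .#.##|#  b11=1 t=0,i=6
  .#.#.|.  b10=0 t=3,i=12
  .#..#|#  b9=1 t=0,i=13
  .#...|.  b8=0 t=1,i=3
  ..###|.  b7=0 t=2,i=0
  ..##.|#  b6=1 t=0,i=21
  ..#.#|.  b5=0 t=0,i=5
  ..#..|.  b4=0 t=0,i=12
  ...##|.  b3=0 t=4,i=6
  ...#.|.  b2=0 t=0,i=4
  ....#|.  b1=0 t=0,i=3
  .....|#  b0=1 t=0,i=2
  bits 00110101011111101101101001000001 = 897505857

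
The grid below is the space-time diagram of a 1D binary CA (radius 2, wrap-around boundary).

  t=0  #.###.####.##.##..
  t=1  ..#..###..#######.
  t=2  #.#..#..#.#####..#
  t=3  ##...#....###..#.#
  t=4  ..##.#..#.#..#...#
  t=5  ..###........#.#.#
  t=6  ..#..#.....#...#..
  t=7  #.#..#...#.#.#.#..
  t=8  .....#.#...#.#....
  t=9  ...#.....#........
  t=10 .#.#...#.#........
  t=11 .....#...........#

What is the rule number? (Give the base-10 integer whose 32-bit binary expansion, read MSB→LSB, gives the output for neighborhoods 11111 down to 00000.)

  [31] ##### => #  t=1,i=12
  [30] ####. => .  t=0,i=8
  [29] ###.# => .  t=0,i=4
  [28] ###.. => .  t=1,i=7
  [27] ##.## => #  t=0,i=5
  [26] ##.#. => #  t=2,i=1
  [25] ##..# => #  t=0,i=16
  [24] ##... => #  t=1,i=17
  [23] #.### => #  t=0,i=2
  [22] #.##. => #  t=0,i=11
  [21] #.#.# => #  t=5,i=15
  [20] #.#.. => .  t=2,i=2
  [19] #..## => .  t=1,i=4
  [18] #..#. => .  t=0,i=17
  [17] #...# => #  t=1,i=0
  [16] #.... => .  t=3,i=7
  [15] .#### => #  t=0,i=7
  [14] .###. => .  t=0,i=3
  [13] .##.# => #  t=0,i=12
  [12] .##.. => #  t=0,i=15
  [11] .#.## => .  t=0,i=1
  [10] .#.#. => .  t=4,i=9
  [9] .#..# => .  t=1,i=3
  [8] .#... => .  t=3,i=6
  [7] ..### => #  t=1,i=5
  [6] ..##. => #  t=2,i=17
  [5] ..#.# => .  t=0,i=0
  [4] ..#.. => #  t=1,i=2
  [3] ...## => .  t=3,i=9
  [2] ...#. => .  t=1,i=1
  [1] ....# => #  t=3,i=8
  [0] ..... => .  t=5,i=7
  bits 10001111111000101011000011010010 = 2413998290

2413998290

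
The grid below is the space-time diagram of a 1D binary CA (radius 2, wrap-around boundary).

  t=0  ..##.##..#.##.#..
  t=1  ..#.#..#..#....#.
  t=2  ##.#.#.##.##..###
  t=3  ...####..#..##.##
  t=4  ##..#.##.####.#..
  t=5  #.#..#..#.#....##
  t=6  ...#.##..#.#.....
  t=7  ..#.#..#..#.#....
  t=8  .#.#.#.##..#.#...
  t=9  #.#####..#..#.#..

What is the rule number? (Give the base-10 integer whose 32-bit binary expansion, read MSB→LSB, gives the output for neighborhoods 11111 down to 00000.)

  [31] ##### => #  t=2,i=16
  [30] ####. => .  t=2,i=0
  [29] ###.# => .  t=2,i=1
  [28] ###.. => #  t=3,i=6
  [27] ##.## => #  t=0,i=4
  [26] ##.#. => .  t=0,i=13
  [25] ##..# => #  t=0,i=7
  [24] ##... => #  t=3,i=0
  [23] #.### => .  t=4,i=9
  [22] #.##. => .  t=0,i=5
  [21] #.#.# => #  t=2,i=3
  [20] #.#.. => .  t=0,i=14
  [19] #..## => #  t=2,i=13
  [18] #..#. => .  t=0,i=8
  [17] #...# => #  t=1,i=0
  [16] #.... => .  t=0,i=16
  [15] .#### => #  t=2,i=15
  [14] .###. => .  t=5,i=16
  [13] .##.# => .  t=0,i=3
  [12] .##.. => .  t=0,i=6
  [11] .#.## => #  t=0,i=10
  [10] .#.#. => #  t=1,i=3
  [9] .#..# => #  t=1,i=5
  [8] .#... => #  t=0,i=15
  [7] ..### => .  t=2,i=14
  [6] ..##. => #  t=0,i=2
  [5] ..#.# => .  t=0,i=9
  [4] ..#.. => #  t=1,i=7
  [3] ...## => .  t=0,i=1
  [2] ...#. => #  t=1,i=1
  [1] ....# => .  t=0,i=0
  [0] ..... => .  t=6,i=0
  bits 10011011001010101000111101010100 = 2603257684

2603257684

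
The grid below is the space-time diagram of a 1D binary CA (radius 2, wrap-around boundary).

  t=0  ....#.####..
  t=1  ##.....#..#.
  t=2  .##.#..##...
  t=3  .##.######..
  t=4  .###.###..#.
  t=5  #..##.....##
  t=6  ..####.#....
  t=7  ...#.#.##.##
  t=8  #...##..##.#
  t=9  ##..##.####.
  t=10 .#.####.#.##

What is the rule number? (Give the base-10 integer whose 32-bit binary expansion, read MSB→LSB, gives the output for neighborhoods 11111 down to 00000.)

  nb #####: next=#  (t=3,i=6, bit31=1)
  nb ####.: next=.  (t=0,i=8, bit30=0)
  nb ###.#: next=#  (t=4,i=3, bit29=1)
  nb ###..: next=.  (t=0,i=9, bit28=0)
  nb ##.##: next=#  (t=3,i=3, bit27=1)
  nb ##.#.: next=.  (t=2,i=3, bit26=0)
  nb ##..#: next=.  (t=4,i=8, bit25=0)
  nb ##...: next=#  (t=0,i=10, bit24=1)
  nb #.###: next=.  (t=0,i=6, bit23=0)
  nb #.##.: next=.  (t=1,i=0, bit22=0)
  nb #.#.#: next=#  (t=7,i=5, bit21=1)
  nb #.#..: next=#  (t=2,i=4, bit20=1)
  nb #..##: next=#  (t=2,i=6, bit19=1)
  nb #..#.: next=.  (t=1,i=9, bit18=0)
  nb #...#: next=.  (t=3,i=11, bit17=0)
  nb #....: next=.  (t=0,i=11, bit16=0)
  nb .####: next=#  (t=0,i=7, bit15=1)
  nb .###.: next=.  (t=4,i=2, bit14=0)
  nb .##.#: next=#  (t=2,i=2, bit13=1)
  nb .##..: next=#  (t=1,i=1, bit12=1)
  nb .#.##: next=.  (t=0,i=5, bit11=0)
  nb .#.#.: next=#  (t=7,i=4, bit10=1)
  nb .#..#: next=#  (t=1,i=8, bit9=1)
  nb .#...: next=#  (t=6,i=8, bit8=1)
  nb ..###: next=.  (t=4,i=1, bit7=0)
  nb ..##.: next=#  (t=2,i=1, bit6=1)
  nb ..#.#: next=.  (t=0,i=4, bit5=0)
  nb ..#..: next=#  (t=1,i=7, bit4=1)
  nb ...##: next=.  (t=2,i=0, bit3=0)
  nb ...#.: next=.  (t=0,i=3, bit2=0)
  nb ....#: next=.  (t=0,i=2, bit1=0)
  nb .....: next=#  (t=0,i=0, bit0=1)
  bits 10101001001110001011011101010001 = 2839066449

2839066449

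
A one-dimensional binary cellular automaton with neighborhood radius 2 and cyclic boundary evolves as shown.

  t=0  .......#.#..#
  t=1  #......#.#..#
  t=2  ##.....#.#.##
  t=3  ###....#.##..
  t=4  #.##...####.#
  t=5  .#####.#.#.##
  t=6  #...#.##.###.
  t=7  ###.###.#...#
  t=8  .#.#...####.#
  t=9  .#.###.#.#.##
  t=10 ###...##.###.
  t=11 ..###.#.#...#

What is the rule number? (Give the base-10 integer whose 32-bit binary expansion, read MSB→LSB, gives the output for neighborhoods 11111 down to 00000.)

1568283120

  [31] ##### => .  t=5,i=3
  [30] ####. => #  t=2,i=0
  [29] ###.# => .  t=4,i=10
  [28] ###.. => #  t=2,i=1
  [27] ##.## => #  t=4,i=1
  [26] ##.#. => #  t=5,i=6
  [25] ##..# => .  t=3,i=11
  [24] ##... => #  t=1,i=1
  [23] #.### => .  t=2,i=11
  [22] #.##. => #  t=3,i=9
  [21] #.#.# => #  t=2,i=9
  [20] #.#.. => #  t=0,i=9
  [19] #..## => #  t=1,i=11
  [18] #..#. => .  t=0,i=11
  [17] #...# => #  t=4,i=5
  [16] #.... => .  t=0,i=1
  [15] .#### => .  t=2,i=12
  [14] .###. => .  t=3,i=1
  [13] .##.# => .  t=4,i=0
  [12] .##.. => #  t=1,i=0
  [11] .#.## => #  t=2,i=10
  [10] .#.#. => .  t=0,i=8
  [9] .#..# => .  t=0,i=10
  [8] .#... => #  t=0,i=0
  [7] ..### => #  t=3,i=0
  [6] ..##. => #  t=1,i=12
  [5] ..#.# => #  t=0,i=7
  [4] ..#.. => #  t=0,i=12
  [3] ...## => .  t=4,i=6
  [2] ...#. => .  t=0,i=6
  [1] ....# => .  t=0,i=5
  [0] ..... => .  t=0,i=2
  bits 01011101011110100001100111110000 = 1568283120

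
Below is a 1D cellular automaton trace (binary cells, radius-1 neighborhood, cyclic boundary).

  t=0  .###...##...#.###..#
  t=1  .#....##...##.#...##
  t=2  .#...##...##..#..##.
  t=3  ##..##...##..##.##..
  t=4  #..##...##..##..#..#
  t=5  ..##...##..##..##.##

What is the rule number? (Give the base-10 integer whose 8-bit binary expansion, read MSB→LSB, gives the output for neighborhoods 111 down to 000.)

14

  ###|.  b7=0 t=0,i=2
  ##.|.  b6=0 t=0,i=3
  #.#|.  b5=0 t=0,i=0
  #..|.  b4=0 t=0,i=4
  .##|#  b3=1 t=0,i=1
  .#.|#  b2=1 t=0,i=12
  ..#|#  b1=1 t=0,i=6
  ...|.  b0=0 t=0,i=5
  bits 00001110 = 14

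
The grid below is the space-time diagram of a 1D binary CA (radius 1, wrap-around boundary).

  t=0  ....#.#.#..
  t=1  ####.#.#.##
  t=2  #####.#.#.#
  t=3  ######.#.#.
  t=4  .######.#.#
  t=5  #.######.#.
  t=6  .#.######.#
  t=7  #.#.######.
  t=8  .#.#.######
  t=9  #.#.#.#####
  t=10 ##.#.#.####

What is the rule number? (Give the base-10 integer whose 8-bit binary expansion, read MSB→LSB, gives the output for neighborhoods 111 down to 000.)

  ### -> #   bit 7 = 1  t=1,i=0
  ##. -> #   bit 6 = 1  t=1,i=3
  #.# -> #   bit 5 = 1  t=0,i=5
  #.. -> #   bit 4 = 1  t=0,i=9
  .## -> .   bit 3 = 0  t=1,i=9
  .#. -> .   bit 2 = 0  t=0,i=4
  ..# -> #   bit 1 = 1  t=0,i=3
  ... -> #   bit 0 = 1  t=0,i=0
  bits 11110011 = 243

243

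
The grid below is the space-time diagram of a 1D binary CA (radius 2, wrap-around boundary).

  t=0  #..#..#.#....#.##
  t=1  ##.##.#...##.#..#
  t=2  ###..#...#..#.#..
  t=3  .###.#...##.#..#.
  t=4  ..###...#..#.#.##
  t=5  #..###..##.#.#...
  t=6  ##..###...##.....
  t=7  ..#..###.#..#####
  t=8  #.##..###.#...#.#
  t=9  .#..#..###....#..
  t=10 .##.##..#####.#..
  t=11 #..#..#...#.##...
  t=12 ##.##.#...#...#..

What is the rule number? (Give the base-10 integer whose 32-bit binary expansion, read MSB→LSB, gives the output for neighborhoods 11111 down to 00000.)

  nb #####: next=#  (t=7,i=14, bit31=1)
  nb ####.: next=.  (t=7,i=15, bit30=0)
  nb ###.#: next=#  (t=1,i=1, bit29=1)
  nb ###..: next=#  (t=0,i=0, bit28=1)
  nb ##.##: next=#  (t=1,i=2, bit27=1)
  nb ##.#.: next=#  (t=1,i=5, bit26=1)
  nb ##..#: next=#  (t=0,i=1, bit25=1)
  nb ##...: next=#  (t=4,i=5, bit24=1)
  nb #.###: next=.  (t=0,i=15, bit23=0)
  nb #.##.: next=.  (t=1,i=3, bit22=0)
  nb #.#.#: next=#  (t=4,i=13, bit21=1)
  nb #.#..: next=.  (t=0,i=8, bit20=0)
  nb #..##: next=.  (t=1,i=15, bit19=0)
  nb #..#.: next=.  (t=0,i=2, bit18=0)
  nb #...#: next=.  (t=1,i=8, bit17=0)
  nb #....: next=#  (t=0,i=10, bit16=1)
  nb .####: next=.  (t=7,i=13, bit15=0)
  nb .###.: next=#  (t=0,i=16, bit14=1)
  nb .##.#: next=.  (t=1,i=4, bit13=0)
  nb .##..: next=.  (t=4,i=16, bit12=0)
  nb .#.##: next=.  (t=0,i=14, bit11=0)
  nb .#.#.: next=.  (t=0,i=7, bit10=0)
  nb .#..#: next=#  (t=0,i=4, bit9=1)
  nb .#...: next=.  (t=0,i=9, bit8=0)
  nb ..###: next=.  (t=1,i=16, bit7=0)
  nb ..##.: next=.  (t=1,i=10, bit6=0)
  nb ..#.#: next=#  (t=0,i=6, bit5=1)
  nb ..#..: next=#  (t=0,i=3, bit4=1)
  nb ...##: next=#  (t=1,i=9, bit3=1)
  nb ...#.: next=.  (t=0,i=12, bit2=0)
  nb ....#: next=#  (t=0,i=11, bit1=1)
  nb .....: next=#  (t=6,i=14, bit0=1)
  bits 10111111001000010100001000111011 = 3206627899

3206627899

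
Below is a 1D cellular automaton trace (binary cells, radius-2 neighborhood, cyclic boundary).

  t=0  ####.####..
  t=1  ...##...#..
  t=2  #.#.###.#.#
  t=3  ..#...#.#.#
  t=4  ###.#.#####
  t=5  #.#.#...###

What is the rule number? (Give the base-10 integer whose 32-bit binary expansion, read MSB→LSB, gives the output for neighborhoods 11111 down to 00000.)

  ##### -> #   bit 31 = 1  t=4,i=0
  ####. -> .   bit 30 = 0  t=0,i=2
  ###.# -> #   bit 29 = 1  t=0,i=3
  ###.. -> #   bit 28 = 1  t=0,i=8
  ##.## -> #   bit 27 = 1  t=0,i=4
  ##.#. -> .   bit 26 = 0  t=2,i=1
  ##..# -> .   bit 25 = 0  t=0,i=9
  ##... -> #   bit 24 = 1  t=1,i=5
  #.### -> .   bit 23 = 0  t=0,i=5
  #.##. -> #   bit 22 = 1  t=2,i=10
  #.#.# -> #   bit 21 = 1  t=2,i=2
  #.#.. -> #   bit 20 = 1  t=3,i=10
  #..## -> .   bit 19 = 0  t=0,i=10
  #..#. -> #   bit 18 = 1  t=3,i=1
  #...# -> #   bit 17 = 1  t=1,i=6
  #.... -> #   bit 16 = 1  t=1,i=10
  .#### -> .   bit 15 = 0  t=0,i=1
  .###. -> .   bit 14 = 0  t=2,i=5
  .##.# -> .   bit 13 = 0  t=2,i=0
  .##.. -> #   bit 12 = 1  t=1,i=4
  .#.## -> .   bit 11 = 0  t=2,i=3
  .#.#. -> #   bit 10 = 1  t=3,i=7
  .#..# -> #   bit 9 = 1  t=3,i=0
  .#... -> .   bit 8 = 0  t=1,i=9
  ..### -> .   bit 7 = 0  t=0,i=0
  ..##. -> .   bit 6 = 0  t=1,i=3
  ..#.# -> #   bit 5 = 1  t=3,i=6
  ..#.. -> #   bit 4 = 1  t=1,i=8
  ...## -> #   bit 3 = 1  t=1,i=2
  ...#. -> .   bit 2 = 0  t=1,i=7
  ....# -> .   bit 1 = 0  t=1,i=1
  ..... -> #   bit 0 = 1  t=1,i=0
  bits 10111001011101110001011000111001 = 3111589433

3111589433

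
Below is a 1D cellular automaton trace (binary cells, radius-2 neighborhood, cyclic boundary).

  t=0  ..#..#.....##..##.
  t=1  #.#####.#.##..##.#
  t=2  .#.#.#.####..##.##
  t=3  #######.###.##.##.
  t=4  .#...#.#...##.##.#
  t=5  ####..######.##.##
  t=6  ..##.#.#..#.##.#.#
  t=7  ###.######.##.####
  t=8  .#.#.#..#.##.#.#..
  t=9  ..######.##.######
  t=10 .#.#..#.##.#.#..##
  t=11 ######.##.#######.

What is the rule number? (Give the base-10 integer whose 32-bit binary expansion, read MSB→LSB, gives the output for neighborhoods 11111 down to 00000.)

1568575321

  nb #####: next=.  (t=1,i=4, bit31=0)
  nb ####.: next=#  (t=1,i=5, bit30=1)
  nb ###.#: next=.  (t=1,i=6, bit29=0)
  nb ###..: next=#  (t=2,i=10, bit28=1)
  nb ##.##: next=#  (t=1,i=1, bit27=1)
  nb ##.#.: next=#  (t=1,i=7, bit26=1)
  nb ##..#: next=.  (t=0,i=13, bit25=0)
  nb ##...: next=#  (t=0,i=17, bit24=1)
  nb #.###: next=.  (t=1,i=2, bit23=0)
  nb #.##.: next=#  (t=1,i=10, bit22=1)
  nb #.#.#: next=#  (t=1,i=8, bit21=1)
  nb #.#..: next=#  (t=4,i=1, bit20=1)
  nb #..##: next=#  (t=0,i=14, bit19=1)
  nb #..#.: next=#  (t=0,i=4, bit18=1)
  nb #...#: next=#  (t=0,i=0, bit17=1)
  nb #....: next=.  (t=0,i=7, bit16=0)
  nb .####: next=#  (t=1,i=3, bit15=1)
  nb .###.: next=.  (t=3,i=9, bit14=0)
  nb .##.#: next=.  (t=1,i=0, bit13=0)
  nb .##..: next=.  (t=0,i=12, bit12=0)
  nb .#.##: next=#  (t=1,i=9, bit11=1)
  nb .#.#.: next=#  (t=2,i=2, bit10=1)
  nb .#..#: next=#  (t=0,i=3, bit9=1)
  nb .#...: next=#  (t=0,i=6, bit8=1)
  nb ..###: next=.  (t=5,i=6, bit7=0)
  nb ..##.: next=#  (t=0,i=11, bit6=1)
  nb ..#.#: next=.  (t=4,i=5, bit5=0)
  nb ..#..: next=#  (t=0,i=2, bit4=1)
  nb ...##: next=#  (t=0,i=10, bit3=1)
  nb ...#.: next=.  (t=0,i=1, bit2=0)
  nb ....#: next=.  (t=0,i=9, bit1=0)
  nb .....: next=#  (t=0,i=8, bit0=1)
  bits 01011101011111101000111101011001 = 1568575321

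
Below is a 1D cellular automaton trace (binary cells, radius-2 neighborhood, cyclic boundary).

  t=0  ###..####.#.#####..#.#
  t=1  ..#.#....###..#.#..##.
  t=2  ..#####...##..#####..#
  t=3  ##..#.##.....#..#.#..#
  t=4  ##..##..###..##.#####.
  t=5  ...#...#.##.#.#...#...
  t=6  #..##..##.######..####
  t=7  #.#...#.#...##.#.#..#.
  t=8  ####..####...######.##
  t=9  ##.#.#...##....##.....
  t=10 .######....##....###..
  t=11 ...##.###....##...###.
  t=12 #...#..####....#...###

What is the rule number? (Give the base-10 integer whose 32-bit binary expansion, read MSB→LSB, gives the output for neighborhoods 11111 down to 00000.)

2503569201

  ##### -> #   bit 31 = 1  t=0,i=14
  ####. -> .   bit 30 = 0  t=0,i=1
  ###.# -> .   bit 29 = 0  t=0,i=8
  ###.. -> #   bit 28 = 1  t=0,i=2
  ##.## -> .   bit 27 = 0  t=4,i=15
  ##.#. -> #   bit 26 = 1  t=0,i=9
  ##..# -> .   bit 25 = 0  t=0,i=3
  ##... -> #   bit 24 = 1  t=1,i=21
  #.### -> .   bit 23 = 0  t=0,i=12
  #.##. -> .   bit 22 = 0  t=3,i=6
  #.#.# -> #   bit 21 = 1  t=0,i=10
  #.#.. -> #   bit 20 = 1  t=1,i=4
  #..## -> #   bit 19 = 1  t=0,i=4
  #..#. -> .   bit 18 = 0  t=0,i=18
  #...# -> .   bit 17 = 0  t=1,i=0
  #.... -> #   bit 16 = 1  t=1,i=6
  .#### -> .   bit 15 = 0  t=0,i=0
  .###. -> #   bit 14 = 1  t=1,i=10
  .##.# -> #   bit 13 = 1  t=4,i=14
  .##.. -> .   bit 12 = 0  t=1,i=20
  .#.## -> #   bit 11 = 1  t=0,i=11
  .#.#. -> #   bit 10 = 1  t=1,i=3
  .#..# -> #   bit 9 = 1  t=1,i=17
  .#... -> #   bit 8 = 1  t=1,i=5
  ..### -> .   bit 7 = 0  t=0,i=5
  ..##. -> .   bit 6 = 0  t=1,i=19
  ..#.# -> #   bit 5 = 1  t=0,i=19
  ..#.. -> #   bit 4 = 1  t=2,i=21
  ...## -> .   bit 3 = 0  t=1,i=8
  ...#. -> .   bit 2 = 0  t=1,i=1
  ....# -> .   bit 1 = 0  t=1,i=7
  ..... -> #   bit 0 = 1  t=3,i=10
  bits 10010101001110010110111100110001 = 2503569201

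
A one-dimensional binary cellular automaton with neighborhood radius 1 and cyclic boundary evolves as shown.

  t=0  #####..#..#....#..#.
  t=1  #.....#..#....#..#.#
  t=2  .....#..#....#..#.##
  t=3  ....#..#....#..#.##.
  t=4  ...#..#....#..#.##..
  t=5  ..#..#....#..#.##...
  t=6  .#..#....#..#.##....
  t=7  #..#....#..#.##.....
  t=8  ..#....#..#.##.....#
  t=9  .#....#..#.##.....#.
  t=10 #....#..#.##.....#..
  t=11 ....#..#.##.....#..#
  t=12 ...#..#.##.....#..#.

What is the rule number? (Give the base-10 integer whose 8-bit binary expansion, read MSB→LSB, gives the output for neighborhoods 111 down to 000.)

42

  ###|.  b7=0 t=0,i=1
  ##.|.  b6=0 t=0,i=4
  #.#|#  b5=1 t=0,i=19
  #..|.  b4=0 t=0,i=5
  .##|#  b3=1 t=0,i=0
  .#.|.  b2=0 t=0,i=7
  ..#|#  b1=1 t=0,i=6
  ...|.  b0=0 t=0,i=12
  bits 00101010 = 42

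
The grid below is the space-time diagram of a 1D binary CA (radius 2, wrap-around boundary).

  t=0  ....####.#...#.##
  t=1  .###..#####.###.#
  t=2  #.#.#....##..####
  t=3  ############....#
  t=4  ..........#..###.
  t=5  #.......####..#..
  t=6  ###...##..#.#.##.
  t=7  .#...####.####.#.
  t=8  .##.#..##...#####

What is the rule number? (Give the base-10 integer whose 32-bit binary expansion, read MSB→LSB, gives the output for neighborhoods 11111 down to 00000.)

1714519934

  #####|.  b31=0 t=1,i=8
  ####.|#  b30=1 t=0,i=6
  ###.#|#  b29=1 t=0,i=7
  ###..|.  b28=0 t=1,i=3
  ##.##|.  b27=0 t=1,i=11
  ##.#.|#  b26=1 t=0,i=8
  ##..#|#  b25=1 t=1,i=4
  ##...|.  b24=0 t=0,i=0
  #.###|.  b23=0 t=1,i=1
  #.##.|.  b22=0 t=0,i=15
  #.#.#|#  b21=1 t=1,i=16
  #.#..|#  b20=1 t=0,i=9
  #..##|.  b19=0 t=1,i=5
  #..#.|.  b18=0 t=5,i=13
  #...#|.  b17=0 t=0,i=11
  #....|#  b16=1 t=0,i=1
  .####|.  b15=0 t=0,i=5
  .###.|#  b14=1 t=1,i=2
  .##.#|#  b13=1 t=6,i=15
  .##..|#  b12=1 t=0,i=16
  .#.##|#  b11=1 t=0,i=14
  .#.#.|#  b10=1 t=2,i=3
  .#..#|#  b9=1 t=4,i=11
  .#...|#  b8=1 t=0,i=10
  ..###|.  b7=0 t=0,i=4
  ..##.|#  b6=1 t=2,i=9
  ..#.#|#  b5=1 t=0,i=13
  ..#..|#  b4=1 t=4,i=10
  ...##|#  b3=1 t=0,i=3
  ...#.|#  b2=1 t=0,i=12
  ....#|#  b1=1 t=0,i=2
  .....|.  b0=0 t=4,i=1
  bits 01100110001100010111111101111110 = 1714519934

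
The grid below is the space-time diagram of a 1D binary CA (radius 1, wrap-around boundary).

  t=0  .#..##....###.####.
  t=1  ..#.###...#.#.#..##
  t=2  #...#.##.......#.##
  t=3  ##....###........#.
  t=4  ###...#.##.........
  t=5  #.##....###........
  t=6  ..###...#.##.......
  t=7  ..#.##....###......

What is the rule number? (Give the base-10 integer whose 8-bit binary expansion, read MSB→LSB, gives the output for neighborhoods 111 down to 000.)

  nb ###: next=.  (t=0,i=11, bit7=0)
  nb ##.: next=#  (t=0,i=5, bit6=1)
  nb #.#: next=.  (t=0,i=13, bit5=0)
  nb #..: next=#  (t=0,i=2, bit4=1)
  nb .##: next=#  (t=0,i=4, bit3=1)
  nb .#.: next=.  (t=0,i=1, bit2=0)
  nb ..#: next=.  (t=0,i=0, bit1=0)
  nb ...: next=.  (t=0,i=7, bit0=0)
  bits 01011000 = 88

88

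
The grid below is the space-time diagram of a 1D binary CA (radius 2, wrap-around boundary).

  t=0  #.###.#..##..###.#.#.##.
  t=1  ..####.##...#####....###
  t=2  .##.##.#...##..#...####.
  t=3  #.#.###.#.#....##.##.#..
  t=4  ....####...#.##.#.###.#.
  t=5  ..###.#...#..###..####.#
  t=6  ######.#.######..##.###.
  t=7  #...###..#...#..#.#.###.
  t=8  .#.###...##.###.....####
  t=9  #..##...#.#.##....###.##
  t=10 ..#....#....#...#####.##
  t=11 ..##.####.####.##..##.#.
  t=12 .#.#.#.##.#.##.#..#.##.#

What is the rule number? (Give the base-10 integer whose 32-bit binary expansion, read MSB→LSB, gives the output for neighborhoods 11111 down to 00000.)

1690854302

  ##### -> .   bit 31 = 0  t=1,i=14
  ####. -> #   bit 30 = 1  t=1,i=4
  ###.# -> #   bit 29 = 1  t=0,i=4
  ###.. -> .   bit 28 = 0  t=1,i=16
  ##.## -> .   bit 27 = 0  t=1,i=6
  ##.#. -> #   bit 26 = 1  t=0,i=5
  ##..# -> .   bit 25 = 0  t=0,i=11
  ##... -> .   bit 24 = 0  t=1,i=9
  #.### -> #   bit 23 = 1  t=0,i=2
  #.##. -> #   bit 22 = 1  t=0,i=21
  #.#.# -> .   bit 21 = 0  t=0,i=0
  #.#.. -> .   bit 20 = 0  t=0,i=6
  #..## -> #   bit 19 = 1  t=0,i=8
  #..#. -> .   bit 18 = 0  t=2,i=14
  #...# -> .   bit 17 = 0  t=1,i=10
  #.... -> .   bit 16 = 0  t=1,i=18
  .#### -> .   bit 15 = 0  t=1,i=3
  .###. -> #   bit 14 = 1  t=0,i=3
  .##.# -> #   bit 13 = 1  t=0,i=22
  .##.. -> .   bit 12 = 0  t=0,i=10
  .#.## -> .   bit 11 = 0  t=0,i=1
  .#.#. -> .   bit 10 = 0  t=0,i=18
  .#..# -> #   bit 9 = 1  t=0,i=7
  .#... -> #   bit 8 = 1  t=2,i=8
  ..### -> #   bit 7 = 1  t=0,i=13
  ..##. -> .   bit 6 = 0  t=0,i=9
  ..#.# -> .   bit 5 = 0  t=3,i=0
  ..#.. -> #   bit 4 = 1  t=2,i=15
  ...## -> #   bit 3 = 1  t=1,i=11
  ...#. -> #   bit 2 = 1  t=4,i=10
  ....# -> #   bit 1 = 1  t=1,i=19
  ..... -> .   bit 0 = 0  t=4,i=1
  bits 01100100110010000110001110011110 = 1690854302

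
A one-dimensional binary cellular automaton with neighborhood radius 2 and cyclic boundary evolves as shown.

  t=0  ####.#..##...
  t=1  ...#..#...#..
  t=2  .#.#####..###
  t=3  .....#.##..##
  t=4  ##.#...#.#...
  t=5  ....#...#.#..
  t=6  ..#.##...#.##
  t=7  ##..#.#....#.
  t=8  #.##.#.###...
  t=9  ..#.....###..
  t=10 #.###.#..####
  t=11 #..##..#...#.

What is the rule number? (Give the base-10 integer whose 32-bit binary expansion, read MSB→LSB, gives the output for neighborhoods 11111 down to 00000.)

  ##### -> #   bit 31 = 1  t=2,i=5
  ####. -> .   bit 30 = 0  t=0,i=2
  ###.# -> #   bit 29 = 1  t=0,i=3
  ###.. -> #   bit 28 = 1  t=2,i=7
  ##.## -> .   bit 27 = 0  t=10,i=1
  ##.#. -> .   bit 26 = 0  t=0,i=4
  ##..# -> #   bit 25 = 1  t=2,i=8
  ##... -> #   bit 24 = 1  t=0,i=10
  #.### -> .   bit 23 = 0  t=2,i=3
  #.##. -> #   bit 22 = 1  t=3,i=7
  #.#.# -> .   bit 21 = 0  t=2,i=1
  #.#.. -> .   bit 20 = 0  t=0,i=5
  #..## -> .   bit 19 = 0  t=0,i=7
  #..#. -> #   bit 18 = 1  t=1,i=5
  #...# -> .   bit 17 = 0  t=0,i=11
  #.... -> #   bit 16 = 1  t=1,i=12
  .#### -> .   bit 15 = 0  t=0,i=1
  .###. -> #   bit 14 = 1  t=2,i=11
  .##.# -> .   bit 13 = 0  t=4,i=1
  .##.. -> .   bit 12 = 0  t=0,i=9
  .#.## -> .   bit 11 = 0  t=2,i=2
  .#.#. -> #   bit 10 = 1  t=4,i=8
  .#..# -> #   bit 9 = 1  t=0,i=6
  .#... -> #   bit 8 = 1  t=1,i=7
  ..### -> .   bit 7 = 0  t=0,i=0
  ..##. -> .   bit 6 = 0  t=0,i=8
  ..#.# -> .   bit 5 = 0  t=3,i=5
  ..#.. -> #   bit 4 = 1  t=1,i=3
  ...## -> .   bit 3 = 0  t=0,i=12
  ...#. -> .   bit 2 = 0  t=1,i=2
  ....# -> #   bit 1 = 1  t=1,i=1
  ..... -> .   bit 0 = 0  t=1,i=0
  bits 10110011010001010100011100010010 = 3007661842

3007661842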